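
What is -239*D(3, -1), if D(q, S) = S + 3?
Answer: -478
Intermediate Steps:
D(q, S) = 3 + S
-239*D(3, -1) = -239*(3 - 1) = -239*2 = -478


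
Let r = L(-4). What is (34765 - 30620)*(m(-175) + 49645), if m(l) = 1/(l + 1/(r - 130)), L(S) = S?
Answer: 4825711634345/23451 ≈ 2.0578e+8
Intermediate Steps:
r = -4
m(l) = 1/(-1/134 + l) (m(l) = 1/(l + 1/(-4 - 130)) = 1/(l + 1/(-134)) = 1/(l - 1/134) = 1/(-1/134 + l))
(34765 - 30620)*(m(-175) + 49645) = (34765 - 30620)*(134/(-1 + 134*(-175)) + 49645) = 4145*(134/(-1 - 23450) + 49645) = 4145*(134/(-23451) + 49645) = 4145*(134*(-1/23451) + 49645) = 4145*(-134/23451 + 49645) = 4145*(1164224761/23451) = 4825711634345/23451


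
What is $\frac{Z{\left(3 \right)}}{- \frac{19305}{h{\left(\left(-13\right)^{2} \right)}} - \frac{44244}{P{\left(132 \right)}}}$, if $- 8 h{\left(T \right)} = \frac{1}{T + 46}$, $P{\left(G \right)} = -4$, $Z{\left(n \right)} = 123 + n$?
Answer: $\frac{14}{3690629} \approx 3.7934 \cdot 10^{-6}$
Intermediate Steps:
$h{\left(T \right)} = - \frac{1}{8 \left(46 + T\right)}$ ($h{\left(T \right)} = - \frac{1}{8 \left(T + 46\right)} = - \frac{1}{8 \left(46 + T\right)}$)
$\frac{Z{\left(3 \right)}}{- \frac{19305}{h{\left(\left(-13\right)^{2} \right)}} - \frac{44244}{P{\left(132 \right)}}} = \frac{123 + 3}{- \frac{19305}{\left(-1\right) \frac{1}{368 + 8 \left(-13\right)^{2}}} - \frac{44244}{-4}} = \frac{126}{- \frac{19305}{\left(-1\right) \frac{1}{368 + 8 \cdot 169}} - -11061} = \frac{126}{- \frac{19305}{\left(-1\right) \frac{1}{368 + 1352}} + 11061} = \frac{126}{- \frac{19305}{\left(-1\right) \frac{1}{1720}} + 11061} = \frac{126}{- \frac{19305}{- \frac{1}{1720}} + 11061} = \frac{126}{\left(-19305\right) \left(-1720\right) + 11061} = \frac{126}{33204600 + 11061} = \frac{126}{33215661} = 126 \cdot \frac{1}{33215661} = \frac{14}{3690629}$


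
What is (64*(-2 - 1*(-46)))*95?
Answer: 267520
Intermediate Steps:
(64*(-2 - 1*(-46)))*95 = (64*(-2 + 46))*95 = (64*44)*95 = 2816*95 = 267520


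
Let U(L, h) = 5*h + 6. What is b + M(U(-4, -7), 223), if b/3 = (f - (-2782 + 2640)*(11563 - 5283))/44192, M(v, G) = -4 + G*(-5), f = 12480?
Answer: -2921133/2762 ≈ -1057.6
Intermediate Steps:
U(L, h) = 6 + 5*h
M(v, G) = -4 - 5*G
b = 169545/2762 (b = 3*((12480 - (-2782 + 2640)*(11563 - 5283))/44192) = 3*((12480 - (-142)*6280)*(1/44192)) = 3*((12480 - 1*(-891760))*(1/44192)) = 3*((12480 + 891760)*(1/44192)) = 3*(904240*(1/44192)) = 3*(56515/2762) = 169545/2762 ≈ 61.385)
b + M(U(-4, -7), 223) = 169545/2762 + (-4 - 5*223) = 169545/2762 + (-4 - 1115) = 169545/2762 - 1119 = -2921133/2762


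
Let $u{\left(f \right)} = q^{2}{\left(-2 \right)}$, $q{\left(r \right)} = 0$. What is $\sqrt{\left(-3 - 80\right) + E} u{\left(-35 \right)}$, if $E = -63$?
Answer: $0$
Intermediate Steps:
$u{\left(f \right)} = 0$ ($u{\left(f \right)} = 0^{2} = 0$)
$\sqrt{\left(-3 - 80\right) + E} u{\left(-35 \right)} = \sqrt{\left(-3 - 80\right) - 63} \cdot 0 = \sqrt{-83 - 63} \cdot 0 = \sqrt{-146} \cdot 0 = i \sqrt{146} \cdot 0 = 0$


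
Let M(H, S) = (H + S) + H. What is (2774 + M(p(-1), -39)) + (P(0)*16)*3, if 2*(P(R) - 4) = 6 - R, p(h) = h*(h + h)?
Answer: 3075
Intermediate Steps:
p(h) = 2*h² (p(h) = h*(2*h) = 2*h²)
M(H, S) = S + 2*H
P(R) = 7 - R/2 (P(R) = 4 + (6 - R)/2 = 4 + (3 - R/2) = 7 - R/2)
(2774 + M(p(-1), -39)) + (P(0)*16)*3 = (2774 + (-39 + 2*(2*(-1)²))) + ((7 - ½*0)*16)*3 = (2774 + (-39 + 2*(2*1))) + ((7 + 0)*16)*3 = (2774 + (-39 + 2*2)) + (7*16)*3 = (2774 + (-39 + 4)) + 112*3 = (2774 - 35) + 336 = 2739 + 336 = 3075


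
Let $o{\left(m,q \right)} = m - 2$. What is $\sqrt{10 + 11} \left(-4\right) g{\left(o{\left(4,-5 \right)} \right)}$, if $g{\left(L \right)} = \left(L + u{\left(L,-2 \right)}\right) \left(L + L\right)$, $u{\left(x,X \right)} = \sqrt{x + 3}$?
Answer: $16 \sqrt{21} \left(-2 - \sqrt{5}\right) \approx -310.59$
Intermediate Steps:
$o{\left(m,q \right)} = -2 + m$
$u{\left(x,X \right)} = \sqrt{3 + x}$
$g{\left(L \right)} = 2 L \left(L + \sqrt{3 + L}\right)$ ($g{\left(L \right)} = \left(L + \sqrt{3 + L}\right) \left(L + L\right) = \left(L + \sqrt{3 + L}\right) 2 L = 2 L \left(L + \sqrt{3 + L}\right)$)
$\sqrt{10 + 11} \left(-4\right) g{\left(o{\left(4,-5 \right)} \right)} = \sqrt{10 + 11} \left(-4\right) 2 \left(-2 + 4\right) \left(\left(-2 + 4\right) + \sqrt{3 + \left(-2 + 4\right)}\right) = \sqrt{21} \left(-4\right) 2 \cdot 2 \left(2 + \sqrt{3 + 2}\right) = - 4 \sqrt{21} \cdot 2 \cdot 2 \left(2 + \sqrt{5}\right) = - 4 \sqrt{21} \left(8 + 4 \sqrt{5}\right)$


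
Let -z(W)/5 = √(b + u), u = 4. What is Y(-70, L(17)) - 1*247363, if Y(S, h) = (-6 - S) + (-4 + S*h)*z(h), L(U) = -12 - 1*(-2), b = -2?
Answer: -247299 - 3480*√2 ≈ -2.5222e+5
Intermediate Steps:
L(U) = -10 (L(U) = -12 + 2 = -10)
z(W) = -5*√2 (z(W) = -5*√(-2 + 4) = -5*√2)
Y(S, h) = -6 - S - 5*√2*(-4 + S*h) (Y(S, h) = (-6 - S) + (-4 + S*h)*(-5*√2) = (-6 - S) - 5*√2*(-4 + S*h) = -6 - S - 5*√2*(-4 + S*h))
Y(-70, L(17)) - 1*247363 = (-6 - 1*(-70) + 20*√2 - 5*(-70)*(-10)*√2) - 1*247363 = (-6 + 70 + 20*√2 - 3500*√2) - 247363 = (64 - 3480*√2) - 247363 = -247299 - 3480*√2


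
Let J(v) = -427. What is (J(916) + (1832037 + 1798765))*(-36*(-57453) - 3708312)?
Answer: -5953829521500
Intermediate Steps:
(J(916) + (1832037 + 1798765))*(-36*(-57453) - 3708312) = (-427 + (1832037 + 1798765))*(-36*(-57453) - 3708312) = (-427 + 3630802)*(2068308 - 3708312) = 3630375*(-1640004) = -5953829521500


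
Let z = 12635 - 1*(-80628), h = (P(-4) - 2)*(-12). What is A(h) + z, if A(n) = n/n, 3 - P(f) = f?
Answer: 93264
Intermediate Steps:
P(f) = 3 - f
h = -60 (h = ((3 - 1*(-4)) - 2)*(-12) = ((3 + 4) - 2)*(-12) = (7 - 2)*(-12) = 5*(-12) = -60)
z = 93263 (z = 12635 + 80628 = 93263)
A(n) = 1
A(h) + z = 1 + 93263 = 93264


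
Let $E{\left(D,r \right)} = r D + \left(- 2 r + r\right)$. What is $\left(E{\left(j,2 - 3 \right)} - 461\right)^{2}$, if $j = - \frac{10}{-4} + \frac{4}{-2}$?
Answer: $\frac{848241}{4} \approx 2.1206 \cdot 10^{5}$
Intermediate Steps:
$j = \frac{1}{2}$ ($j = \left(-10\right) \left(- \frac{1}{4}\right) + 4 \left(- \frac{1}{2}\right) = \frac{5}{2} - 2 = \frac{1}{2} \approx 0.5$)
$E{\left(D,r \right)} = - r + D r$ ($E{\left(D,r \right)} = D r - r = - r + D r$)
$\left(E{\left(j,2 - 3 \right)} - 461\right)^{2} = \left(\left(2 - 3\right) \left(-1 + \frac{1}{2}\right) - 461\right)^{2} = \left(\left(-1\right) \left(- \frac{1}{2}\right) - 461\right)^{2} = \left(\frac{1}{2} - 461\right)^{2} = \left(- \frac{921}{2}\right)^{2} = \frac{848241}{4}$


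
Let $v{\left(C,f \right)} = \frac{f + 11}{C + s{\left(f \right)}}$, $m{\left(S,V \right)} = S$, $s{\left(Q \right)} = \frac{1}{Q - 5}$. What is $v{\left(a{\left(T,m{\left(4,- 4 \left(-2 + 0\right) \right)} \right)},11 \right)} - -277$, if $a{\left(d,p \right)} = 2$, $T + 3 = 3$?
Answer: $\frac{3733}{13} \approx 287.15$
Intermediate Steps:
$T = 0$ ($T = -3 + 3 = 0$)
$s{\left(Q \right)} = \frac{1}{-5 + Q}$
$v{\left(C,f \right)} = \frac{11 + f}{C + \frac{1}{-5 + f}}$ ($v{\left(C,f \right)} = \frac{f + 11}{C + \frac{1}{-5 + f}} = \frac{11 + f}{C + \frac{1}{-5 + f}}$)
$v{\left(a{\left(T,m{\left(4,- 4 \left(-2 + 0\right) \right)} \right)},11 \right)} - -277 = \frac{\left(-5 + 11\right) \left(11 + 11\right)}{1 + 2 \left(-5 + 11\right)} - -277 = \frac{1}{1 + 2 \cdot 6} \cdot 6 \cdot 22 + 277 = \frac{1}{1 + 12} \cdot 6 \cdot 22 + 277 = \frac{1}{13} \cdot 6 \cdot 22 + 277 = \frac{132}{13} + 277 = \frac{3733}{13}$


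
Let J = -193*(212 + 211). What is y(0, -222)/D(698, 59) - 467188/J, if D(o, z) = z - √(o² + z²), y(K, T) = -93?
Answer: 228063815545/39774847356 + 93*√490685/487204 ≈ 5.8676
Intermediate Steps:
J = -81639 (J = -193*423 = -81639)
y(0, -222)/D(698, 59) - 467188/J = -93/(59 - √(698² + 59²)) - 467188/(-81639) = -93/(59 - √(487204 + 3481)) - 467188*(-1/81639) = -93/(59 - √490685) + 467188/81639 = 467188/81639 - 93/(59 - √490685)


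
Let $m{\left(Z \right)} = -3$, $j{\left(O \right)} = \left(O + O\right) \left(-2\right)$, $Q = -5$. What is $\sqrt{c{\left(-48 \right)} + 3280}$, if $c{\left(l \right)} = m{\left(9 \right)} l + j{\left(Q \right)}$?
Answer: $2 \sqrt{861} \approx 58.686$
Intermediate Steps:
$j{\left(O \right)} = - 4 O$ ($j{\left(O \right)} = 2 O \left(-2\right) = - 4 O$)
$c{\left(l \right)} = 20 - 3 l$ ($c{\left(l \right)} = - 3 l - -20 = - 3 l + 20 = 20 - 3 l$)
$\sqrt{c{\left(-48 \right)} + 3280} = \sqrt{\left(20 - -144\right) + 3280} = \sqrt{\left(20 + 144\right) + 3280} = \sqrt{164 + 3280} = \sqrt{3444} = 2 \sqrt{861}$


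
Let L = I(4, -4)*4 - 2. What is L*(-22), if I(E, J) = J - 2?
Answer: 572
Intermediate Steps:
I(E, J) = -2 + J
L = -26 (L = (-2 - 4)*4 - 2 = -6*4 - 2 = -24 - 2 = -26)
L*(-22) = -26*(-22) = 572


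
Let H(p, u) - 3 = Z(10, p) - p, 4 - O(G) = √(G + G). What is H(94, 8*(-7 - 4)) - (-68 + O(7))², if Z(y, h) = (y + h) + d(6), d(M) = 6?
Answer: 19 - (64 + √14)² ≈ -4569.9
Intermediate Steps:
Z(y, h) = 6 + h + y (Z(y, h) = (y + h) + 6 = (h + y) + 6 = 6 + h + y)
O(G) = 4 - √2*√G (O(G) = 4 - √(G + G) = 4 - √(2*G) = 4 - √2*√G)
H(p, u) = 19 (H(p, u) = 3 + ((6 + p + 10) - p) = 3 + ((16 + p) - p) = 3 + 16 = 19)
H(94, 8*(-7 - 4)) - (-68 + O(7))² = 19 - (-68 + (4 - √2*√7))² = 19 - (-68 + (4 - √14))² = 19 - (-64 - √14)²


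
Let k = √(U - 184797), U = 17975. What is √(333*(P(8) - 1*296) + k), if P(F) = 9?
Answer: √(-95571 + I*√166822) ≈ 0.6606 + 309.15*I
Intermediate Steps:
k = I*√166822 (k = √(17975 - 184797) = √(-166822) = I*√166822 ≈ 408.44*I)
√(333*(P(8) - 1*296) + k) = √(333*(9 - 1*296) + I*√166822) = √(333*(9 - 296) + I*√166822) = √(333*(-287) + I*√166822) = √(-95571 + I*√166822)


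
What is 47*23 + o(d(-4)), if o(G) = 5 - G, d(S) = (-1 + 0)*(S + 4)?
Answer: 1086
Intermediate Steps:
d(S) = -4 - S (d(S) = -(4 + S) = -4 - S)
47*23 + o(d(-4)) = 47*23 + (5 - (-4 - 1*(-4))) = 1081 + (5 - (-4 + 4)) = 1081 + (5 - 1*0) = 1081 + (5 + 0) = 1081 + 5 = 1086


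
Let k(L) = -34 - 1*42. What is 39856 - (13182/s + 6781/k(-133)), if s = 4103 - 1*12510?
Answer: 25523283491/638932 ≈ 39947.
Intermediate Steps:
k(L) = -76 (k(L) = -34 - 42 = -76)
s = -8407 (s = 4103 - 12510 = -8407)
39856 - (13182/s + 6781/k(-133)) = 39856 - (13182/(-8407) + 6781/(-76)) = 39856 - (13182*(-1/8407) + 6781*(-1/76)) = 39856 - (-13182/8407 - 6781/76) = 39856 - 1*(-58009699/638932) = 39856 + 58009699/638932 = 25523283491/638932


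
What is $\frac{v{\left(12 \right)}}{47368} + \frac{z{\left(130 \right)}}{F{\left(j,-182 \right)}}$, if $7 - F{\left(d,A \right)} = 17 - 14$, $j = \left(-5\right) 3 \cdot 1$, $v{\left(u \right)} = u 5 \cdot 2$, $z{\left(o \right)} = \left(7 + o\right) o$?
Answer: $\frac{52726535}{11842} \approx 4452.5$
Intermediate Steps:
$z{\left(o \right)} = o \left(7 + o\right)$
$v{\left(u \right)} = 10 u$ ($v{\left(u \right)} = 5 u 2 = 10 u$)
$j = -15$ ($j = \left(-15\right) 1 = -15$)
$F{\left(d,A \right)} = 4$ ($F{\left(d,A \right)} = 7 - \left(17 - 14\right) = 7 - 3 = 4$)
$\frac{v{\left(12 \right)}}{47368} + \frac{z{\left(130 \right)}}{F{\left(j,-182 \right)}} = \frac{10 \cdot 12}{47368} + \frac{130 \left(7 + 130\right)}{4} = 120 \cdot \frac{1}{47368} + 130 \cdot 137 \cdot \frac{1}{4} = \frac{15}{5921} + 17810 \cdot \frac{1}{4} = \frac{15}{5921} + \frac{8905}{2} = \frac{52726535}{11842}$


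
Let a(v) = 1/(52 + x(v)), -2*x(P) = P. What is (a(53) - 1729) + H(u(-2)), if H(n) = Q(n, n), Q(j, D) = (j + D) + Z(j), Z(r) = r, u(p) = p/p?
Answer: -88024/51 ≈ -1726.0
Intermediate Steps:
x(P) = -P/2
u(p) = 1
Q(j, D) = D + 2*j (Q(j, D) = (j + D) + j = (D + j) + j = D + 2*j)
H(n) = 3*n (H(n) = n + 2*n = 3*n)
a(v) = 1/(52 - v/2)
(a(53) - 1729) + H(u(-2)) = (-2/(-104 + 53) - 1729) + 3*1 = (-2/(-51) - 1729) + 3 = (-2*(-1/51) - 1729) + 3 = (2/51 - 1729) + 3 = -88177/51 + 3 = -88024/51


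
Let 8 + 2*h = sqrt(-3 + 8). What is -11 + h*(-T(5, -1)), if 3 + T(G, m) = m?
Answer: -27 + 2*sqrt(5) ≈ -22.528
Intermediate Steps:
T(G, m) = -3 + m
h = -4 + sqrt(5)/2 (h = -4 + sqrt(-3 + 8)/2 = -4 + sqrt(5)/2 ≈ -2.8820)
-11 + h*(-T(5, -1)) = -11 + (-4 + sqrt(5)/2)*(-(-3 - 1)) = -11 + (-4 + sqrt(5)/2)*(-1*(-4)) = -11 + (-4 + sqrt(5)/2)*4 = -11 + (-16 + 2*sqrt(5)) = -27 + 2*sqrt(5)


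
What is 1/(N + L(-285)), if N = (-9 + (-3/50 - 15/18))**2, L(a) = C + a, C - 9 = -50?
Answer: -5625/1283186 ≈ -0.0043836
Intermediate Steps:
C = -41 (C = 9 - 50 = -41)
L(a) = -41 + a
N = 550564/5625 (N = (-9 + (-3*1/50 - 15*1/18))**2 = (-9 + (-3/50 - 5/6))**2 = (-9 - 67/75)**2 = (-742/75)**2 = 550564/5625 ≈ 97.878)
1/(N + L(-285)) = 1/(550564/5625 + (-41 - 285)) = 1/(550564/5625 - 326) = 1/(-1283186/5625) = -5625/1283186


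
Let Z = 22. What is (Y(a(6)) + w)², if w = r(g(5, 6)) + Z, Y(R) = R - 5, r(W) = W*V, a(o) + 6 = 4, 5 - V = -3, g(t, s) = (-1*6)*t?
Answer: 50625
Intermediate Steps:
g(t, s) = -6*t
V = 8 (V = 5 - 1*(-3) = 5 + 3 = 8)
a(o) = -2 (a(o) = -6 + 4 = -2)
r(W) = 8*W (r(W) = W*8 = 8*W)
Y(R) = -5 + R
w = -218 (w = 8*(-6*5) + 22 = 8*(-30) + 22 = -240 + 22 = -218)
(Y(a(6)) + w)² = ((-5 - 2) - 218)² = (-7 - 218)² = (-225)² = 50625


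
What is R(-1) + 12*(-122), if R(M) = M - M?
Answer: -1464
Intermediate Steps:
R(M) = 0
R(-1) + 12*(-122) = 0 + 12*(-122) = 0 - 1464 = -1464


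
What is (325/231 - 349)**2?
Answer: 6447126436/53361 ≈ 1.2082e+5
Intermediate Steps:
(325/231 - 349)**2 = (-80294/231)**2 = 6447126436/53361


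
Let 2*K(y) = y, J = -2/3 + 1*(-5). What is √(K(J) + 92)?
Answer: √3210/6 ≈ 9.4428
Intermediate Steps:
J = -17/3 (J = -2*⅓ - 5 = -⅔ - 5 = -17/3 ≈ -5.6667)
K(y) = y/2
√(K(J) + 92) = √((½)*(-17/3) + 92) = √(-17/6 + 92) = √(535/6) = √3210/6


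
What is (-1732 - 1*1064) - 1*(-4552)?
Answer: 1756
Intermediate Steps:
(-1732 - 1*1064) - 1*(-4552) = (-1732 - 1064) + 4552 = -2796 + 4552 = 1756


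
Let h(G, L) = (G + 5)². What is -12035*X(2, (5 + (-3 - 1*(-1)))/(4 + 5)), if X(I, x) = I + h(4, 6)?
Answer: -998905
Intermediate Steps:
h(G, L) = (5 + G)²
X(I, x) = 81 + I (X(I, x) = I + (5 + 4)² = I + 9² = I + 81 = 81 + I)
-12035*X(2, (5 + (-3 - 1*(-1)))/(4 + 5)) = -12035*(81 + 2) = -12035*83 = -998905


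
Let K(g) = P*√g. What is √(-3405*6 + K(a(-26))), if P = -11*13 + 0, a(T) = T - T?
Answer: 3*I*√2270 ≈ 142.93*I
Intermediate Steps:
a(T) = 0
P = -143 (P = -143 + 0 = -143)
K(g) = -143*√g
√(-3405*6 + K(a(-26))) = √(-3405*6 - 143*√0) = √(-20430 - 143*0) = √(-20430 + 0) = √(-20430) = 3*I*√2270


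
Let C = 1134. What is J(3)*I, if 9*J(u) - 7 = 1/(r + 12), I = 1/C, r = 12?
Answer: 169/244944 ≈ 0.00068995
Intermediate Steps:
I = 1/1134 ≈ 0.00088183
J(u) = 169/216 (J(u) = 7/9 + 1/(9*(12 + 12)) = 7/9 + (⅑)/24 = 7/9 + (⅑)*(1/24) = 7/9 + 1/216 = 169/216)
J(3)*I = (169/216)*(1/1134) = 169/244944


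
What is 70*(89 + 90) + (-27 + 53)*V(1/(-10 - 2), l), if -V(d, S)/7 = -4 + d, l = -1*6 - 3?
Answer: 79639/6 ≈ 13273.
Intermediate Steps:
l = -9 (l = -6 - 3 = -9)
V(d, S) = 28 - 7*d (V(d, S) = -7*(-4 + d) = 28 - 7*d)
70*(89 + 90) + (-27 + 53)*V(1/(-10 - 2), l) = 70*(89 + 90) + (-27 + 53)*(28 - 7/(-10 - 2)) = 70*179 + 26*(28 - 7/(-12)) = 12530 + 26*(28 - 7*(-1/12)) = 12530 + 26*(28 + 7/12) = 12530 + 26*(343/12) = 12530 + 4459/6 = 79639/6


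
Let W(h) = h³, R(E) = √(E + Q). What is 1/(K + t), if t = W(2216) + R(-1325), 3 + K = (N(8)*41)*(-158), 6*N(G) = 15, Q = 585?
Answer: 5440998749/59208934773239130372 - I*√185/59208934773239130372 ≈ 9.1895e-11 - 2.2972e-19*I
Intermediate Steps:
R(E) = √(585 + E) (R(E) = √(E + 585) = √(585 + E))
N(G) = 5/2 (N(G) = (⅙)*15 = 5/2)
K = -16198 (K = -3 + ((5/2)*41)*(-158) = -3 + (205/2)*(-158) = -3 - 16195 = -16198)
t = 10882013696 + 2*I*√185 (t = 2216³ + √(585 - 1325) = 10882013696 + √(-740) = 10882013696 + 2*I*√185 ≈ 1.0882e+10 + 27.203*I)
1/(K + t) = 1/(-16198 + (10882013696 + 2*I*√185)) = 1/(10881997498 + 2*I*√185)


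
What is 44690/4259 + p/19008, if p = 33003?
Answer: 110003033/8995008 ≈ 12.229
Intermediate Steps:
44690/4259 + p/19008 = 44690/4259 + 33003/19008 = 44690*(1/4259) + 33003*(1/19008) = 44690/4259 + 3667/2112 = 110003033/8995008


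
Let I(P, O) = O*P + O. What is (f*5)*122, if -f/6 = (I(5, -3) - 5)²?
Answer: -1936140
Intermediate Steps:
I(P, O) = O + O*P
f = -3174 (f = -6*(-3*(1 + 5) - 5)² = -6*(-3*6 - 5)² = -6*(-18 - 5)² = -6*(-23)² = -6*529 = -3174)
(f*5)*122 = -3174*5*122 = -15870*122 = -1936140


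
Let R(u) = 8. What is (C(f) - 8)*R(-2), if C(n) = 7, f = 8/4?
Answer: -8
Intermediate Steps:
f = 2 (f = 8*(1/4) = 2)
(C(f) - 8)*R(-2) = (7 - 8)*8 = -1*8 = -8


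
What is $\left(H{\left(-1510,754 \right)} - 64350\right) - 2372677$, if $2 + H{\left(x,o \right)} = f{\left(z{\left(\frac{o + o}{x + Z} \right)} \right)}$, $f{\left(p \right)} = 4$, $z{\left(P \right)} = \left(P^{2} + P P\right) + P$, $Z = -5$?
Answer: $-2437025$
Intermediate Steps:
$z{\left(P \right)} = P + 2 P^{2}$ ($z{\left(P \right)} = \left(P^{2} + P^{2}\right) + P = 2 P^{2} + P = P + 2 P^{2}$)
$H{\left(x,o \right)} = 2$ ($H{\left(x,o \right)} = -2 + 4 = 2$)
$\left(H{\left(-1510,754 \right)} - 64350\right) - 2372677 = \left(2 - 64350\right) - 2372677 = -64348 - 2372677 = -2437025$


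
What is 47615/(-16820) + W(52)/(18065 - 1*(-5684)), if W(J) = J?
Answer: -225986799/79891636 ≈ -2.8287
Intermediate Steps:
47615/(-16820) + W(52)/(18065 - 1*(-5684)) = 47615/(-16820) + 52/(18065 - 1*(-5684)) = 47615*(-1/16820) + 52/(18065 + 5684) = -9523/3364 + 52/23749 = -225986799/79891636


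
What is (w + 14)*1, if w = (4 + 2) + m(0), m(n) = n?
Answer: 20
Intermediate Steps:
w = 6 (w = (4 + 2) + 0 = 6 + 0 = 6)
(w + 14)*1 = (6 + 14)*1 = 20*1 = 20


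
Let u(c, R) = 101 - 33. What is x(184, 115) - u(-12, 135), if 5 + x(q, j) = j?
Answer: 42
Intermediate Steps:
x(q, j) = -5 + j
u(c, R) = 68
x(184, 115) - u(-12, 135) = (-5 + 115) - 1*68 = 110 - 68 = 42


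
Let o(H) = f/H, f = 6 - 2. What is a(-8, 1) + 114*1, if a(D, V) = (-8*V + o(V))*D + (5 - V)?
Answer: 150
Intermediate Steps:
f = 4
o(H) = 4/H
a(D, V) = 5 - V + D*(-8*V + 4/V) (a(D, V) = (-8*V + 4/V)*D + (5 - V) = D*(-8*V + 4/V) + (5 - V) = 5 - V + D*(-8*V + 4/V))
a(-8, 1) + 114*1 = (5 - 1*1 - 8*(-8)*1 + 4*(-8)/1) + 114*1 = (5 - 1 + 64 + 4*(-8)*1) + 114 = (5 - 1 + 64 - 32) + 114 = 36 + 114 = 150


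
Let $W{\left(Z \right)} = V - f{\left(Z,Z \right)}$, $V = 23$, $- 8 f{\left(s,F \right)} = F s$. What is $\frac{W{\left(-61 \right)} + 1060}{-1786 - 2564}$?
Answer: $- \frac{2477}{6960} \approx -0.35589$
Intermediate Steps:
$f{\left(s,F \right)} = - \frac{F s}{8}$
$W{\left(Z \right)} = 23 + \frac{Z^{2}}{8}$ ($W{\left(Z \right)} = 23 - - \frac{Z Z}{8} = 23 - - \frac{Z^{2}}{8} = 23 + \frac{Z^{2}}{8}$)
$\frac{W{\left(-61 \right)} + 1060}{-1786 - 2564} = \frac{\left(23 + \frac{\left(-61\right)^{2}}{8}\right) + 1060}{-1786 - 2564} = \frac{\left(23 + \frac{1}{8} \cdot 3721\right) + 1060}{-4350} = \left(\left(23 + \frac{3721}{8}\right) + 1060\right) \left(- \frac{1}{4350}\right) = \left(\frac{3905}{8} + 1060\right) \left(- \frac{1}{4350}\right) = \frac{12385}{8} \left(- \frac{1}{4350}\right) = - \frac{2477}{6960}$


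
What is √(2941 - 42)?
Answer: √2899 ≈ 53.842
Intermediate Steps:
√(2941 - 42) = √2899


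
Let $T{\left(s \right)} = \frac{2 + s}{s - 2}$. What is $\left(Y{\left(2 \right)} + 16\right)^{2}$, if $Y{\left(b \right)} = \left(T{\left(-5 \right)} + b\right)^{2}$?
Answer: $\frac{1151329}{2401} \approx 479.52$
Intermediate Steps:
$T{\left(s \right)} = \frac{2 + s}{-2 + s}$
$Y{\left(b \right)} = \left(\frac{3}{7} + b\right)^{2}$ ($Y{\left(b \right)} = \left(\frac{2 - 5}{-2 - 5} + b\right)^{2} = \left(\frac{1}{-7} \left(-3\right) + b\right)^{2} = \left(\left(- \frac{1}{7}\right) \left(-3\right) + b\right)^{2} = \left(\frac{3}{7} + b\right)^{2}$)
$\left(Y{\left(2 \right)} + 16\right)^{2} = \left(\frac{\left(3 + 7 \cdot 2\right)^{2}}{49} + 16\right)^{2} = \left(\frac{\left(3 + 14\right)^{2}}{49} + 16\right)^{2} = \left(\frac{17^{2}}{49} + 16\right)^{2} = \left(\frac{1}{49} \cdot 289 + 16\right)^{2} = \left(\frac{289}{49} + 16\right)^{2} = \left(\frac{1073}{49}\right)^{2} = \frac{1151329}{2401}$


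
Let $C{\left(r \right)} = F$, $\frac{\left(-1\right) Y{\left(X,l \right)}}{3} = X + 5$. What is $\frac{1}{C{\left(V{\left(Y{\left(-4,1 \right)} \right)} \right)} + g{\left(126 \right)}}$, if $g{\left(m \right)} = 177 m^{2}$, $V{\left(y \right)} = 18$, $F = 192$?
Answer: $\frac{1}{2810244} \approx 3.5584 \cdot 10^{-7}$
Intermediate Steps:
$Y{\left(X,l \right)} = -15 - 3 X$ ($Y{\left(X,l \right)} = - 3 \left(X + 5\right) = - 3 \left(5 + X\right) = -15 - 3 X$)
$C{\left(r \right)} = 192$
$\frac{1}{C{\left(V{\left(Y{\left(-4,1 \right)} \right)} \right)} + g{\left(126 \right)}} = \frac{1}{192 + 177 \cdot 126^{2}} = \frac{1}{192 + 177 \cdot 15876} = \frac{1}{192 + 2810052} = \frac{1}{2810244}$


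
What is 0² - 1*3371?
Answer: -3371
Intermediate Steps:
0² - 1*3371 = 0 - 3371 = -3371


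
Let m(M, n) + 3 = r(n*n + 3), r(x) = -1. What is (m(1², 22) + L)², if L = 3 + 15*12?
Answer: 32041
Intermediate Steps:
L = 183 (L = 3 + 180 = 183)
m(M, n) = -4 (m(M, n) = -3 - 1 = -4)
(m(1², 22) + L)² = (-4 + 183)² = 179² = 32041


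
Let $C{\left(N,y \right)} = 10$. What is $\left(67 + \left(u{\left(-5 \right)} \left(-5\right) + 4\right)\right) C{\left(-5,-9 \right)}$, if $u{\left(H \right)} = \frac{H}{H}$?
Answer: $660$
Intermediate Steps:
$u{\left(H \right)} = 1$
$\left(67 + \left(u{\left(-5 \right)} \left(-5\right) + 4\right)\right) C{\left(-5,-9 \right)} = \left(67 + \left(1 \left(-5\right) + 4\right)\right) 10 = \left(67 + \left(-5 + 4\right)\right) 10 = \left(67 - 1\right) 10 = 66 \cdot 10 = 660$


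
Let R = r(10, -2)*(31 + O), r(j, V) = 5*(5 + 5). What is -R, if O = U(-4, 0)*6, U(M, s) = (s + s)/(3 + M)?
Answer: -1550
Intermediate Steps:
r(j, V) = 50 (r(j, V) = 5*10 = 50)
U(M, s) = 2*s/(3 + M) (U(M, s) = (2*s)/(3 + M) = 2*s/(3 + M))
O = 0 (O = (2*0/(3 - 4))*6 = (2*0/(-1))*6 = (2*0*(-1))*6 = 0*6 = 0)
R = 1550 (R = 50*(31 + 0) = 50*31 = 1550)
-R = -1*1550 = -1550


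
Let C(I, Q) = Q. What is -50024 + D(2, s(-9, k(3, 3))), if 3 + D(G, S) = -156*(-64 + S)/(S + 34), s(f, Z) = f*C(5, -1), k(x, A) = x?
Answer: -2142581/43 ≈ -49827.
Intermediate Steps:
s(f, Z) = -f (s(f, Z) = f*(-1) = -f)
D(G, S) = -3 - 156*(-64 + S)/(34 + S) (D(G, S) = -3 - 156*(-64 + S)/(S + 34) = -3 - 156*(-64 + S)/(34 + S))
-50024 + D(2, s(-9, k(3, 3))) = -50024 + 3*(3294 - (-53)*(-9))/(34 - 1*(-9)) = -50024 + 3*(3294 - 53*9)/(34 + 9) = -50024 + 3*(3294 - 477)/43 = -50024 + 3*(1/43)*2817 = -50024 + 8451/43 = -2142581/43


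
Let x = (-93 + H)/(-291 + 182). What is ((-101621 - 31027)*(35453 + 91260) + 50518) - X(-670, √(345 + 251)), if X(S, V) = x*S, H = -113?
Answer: -1832090992134/109 ≈ -1.6808e+10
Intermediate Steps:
x = 206/109 (x = (-93 - 113)/(-291 + 182) = -206/(-109) = -206*(-1/109) = 206/109 ≈ 1.8899)
X(S, V) = 206*S/109
((-101621 - 31027)*(35453 + 91260) + 50518) - X(-670, √(345 + 251)) = ((-101621 - 31027)*(35453 + 91260) + 50518) - 206*(-670)/109 = (-132648*126713 + 50518) - 1*(-138020/109) = (-16808226024 + 50518) + 138020/109 = -16808175506 + 138020/109 = -1832090992134/109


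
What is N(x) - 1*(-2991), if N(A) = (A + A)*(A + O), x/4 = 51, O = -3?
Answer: 84999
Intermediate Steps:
x = 204 (x = 4*51 = 204)
N(A) = 2*A*(-3 + A) (N(A) = (A + A)*(A - 3) = (2*A)*(-3 + A) = 2*A*(-3 + A))
N(x) - 1*(-2991) = 2*204*(-3 + 204) - 1*(-2991) = 2*204*201 + 2991 = 82008 + 2991 = 84999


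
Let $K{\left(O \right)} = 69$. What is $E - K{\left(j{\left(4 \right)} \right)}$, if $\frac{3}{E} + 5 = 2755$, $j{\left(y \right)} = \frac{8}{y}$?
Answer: $- \frac{189747}{2750} \approx -68.999$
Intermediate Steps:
$E = \frac{3}{2750}$ ($E = \frac{3}{-5 + 2755} = \frac{3}{2750} \approx 0.0010909$)
$E - K{\left(j{\left(4 \right)} \right)} = \frac{3}{2750} - 69 = - \frac{189747}{2750}$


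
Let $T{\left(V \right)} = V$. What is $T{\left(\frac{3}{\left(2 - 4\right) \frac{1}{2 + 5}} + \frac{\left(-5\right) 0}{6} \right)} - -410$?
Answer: $\frac{799}{2} \approx 399.5$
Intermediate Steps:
$T{\left(\frac{3}{\left(2 - 4\right) \frac{1}{2 + 5}} + \frac{\left(-5\right) 0}{6} \right)} - -410 = \left(\frac{3}{\left(2 - 4\right) \frac{1}{2 + 5}} + \frac{\left(-5\right) 0}{6}\right) - -410 = \left(\frac{3}{\left(-2\right) \frac{1}{7}} + 0 \cdot \frac{1}{6}\right) + 410 = \left(\frac{3}{\left(-2\right) \frac{1}{7}} + 0\right) + 410 = \left(\frac{3}{- \frac{2}{7}} + 0\right) + 410 = \left(3 \left(- \frac{7}{2}\right) + 0\right) + 410 = \left(- \frac{21}{2} + 0\right) + 410 = - \frac{21}{2} + 410 = \frac{799}{2}$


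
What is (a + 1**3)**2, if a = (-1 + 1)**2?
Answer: 1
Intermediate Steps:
a = 0 (a = 0**2 = 0)
(a + 1**3)**2 = (0 + 1**3)**2 = (0 + 1)**2 = 1**2 = 1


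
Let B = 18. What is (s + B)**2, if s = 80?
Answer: 9604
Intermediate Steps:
(s + B)**2 = (80 + 18)**2 = 98**2 = 9604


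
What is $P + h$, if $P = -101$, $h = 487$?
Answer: $386$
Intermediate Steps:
$P + h = -101 + 487 = 386$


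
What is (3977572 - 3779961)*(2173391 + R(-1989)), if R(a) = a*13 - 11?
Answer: 424374167553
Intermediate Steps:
R(a) = -11 + 13*a (R(a) = 13*a - 11 = -11 + 13*a)
(3977572 - 3779961)*(2173391 + R(-1989)) = (3977572 - 3779961)*(2173391 + (-11 + 13*(-1989))) = 197611*(2173391 + (-11 - 25857)) = 197611*(2173391 - 25868) = 197611*2147523 = 424374167553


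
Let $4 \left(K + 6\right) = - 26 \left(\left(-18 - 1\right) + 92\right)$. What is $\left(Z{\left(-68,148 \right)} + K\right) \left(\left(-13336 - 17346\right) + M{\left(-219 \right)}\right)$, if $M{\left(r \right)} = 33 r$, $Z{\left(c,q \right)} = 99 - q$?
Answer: $\frac{40145631}{2} \approx 2.0073 \cdot 10^{7}$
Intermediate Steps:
$K = - \frac{961}{2}$ ($K = -6 + \frac{\left(-26\right) \left(\left(-18 - 1\right) + 92\right)}{4} = -6 + \frac{\left(-26\right) \left(-19 + 92\right)}{4} = -6 + \frac{\left(-26\right) 73}{4} = -6 + \frac{1}{4} \left(-1898\right) = -6 - \frac{949}{2} = - \frac{961}{2} \approx -480.5$)
$\left(Z{\left(-68,148 \right)} + K\right) \left(\left(-13336 - 17346\right) + M{\left(-219 \right)}\right) = \left(\left(99 - 148\right) - \frac{961}{2}\right) \left(\left(-13336 - 17346\right) + 33 \left(-219\right)\right) = \left(\left(99 - 148\right) - \frac{961}{2}\right) \left(\left(-13336 - 17346\right) - 7227\right) = \left(-49 - \frac{961}{2}\right) \left(-30682 - 7227\right) = \left(- \frac{1059}{2}\right) \left(-37909\right) = \frac{40145631}{2}$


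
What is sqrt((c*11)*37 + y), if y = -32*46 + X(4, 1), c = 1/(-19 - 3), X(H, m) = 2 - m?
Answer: 3*I*sqrt(662)/2 ≈ 38.594*I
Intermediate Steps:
c = -1/22 (c = 1/(-22) = -1/22 ≈ -0.045455)
y = -1471 (y = -32*46 + (2 - 1*1) = -1472 + (2 - 1) = -1472 + 1 = -1471)
sqrt((c*11)*37 + y) = sqrt(-1/22*11*37 - 1471) = sqrt(-1/2*37 - 1471) = sqrt(-37/2 - 1471) = sqrt(-2979/2) = 3*I*sqrt(662)/2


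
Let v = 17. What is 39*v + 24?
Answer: 687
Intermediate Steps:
39*v + 24 = 39*17 + 24 = 663 + 24 = 687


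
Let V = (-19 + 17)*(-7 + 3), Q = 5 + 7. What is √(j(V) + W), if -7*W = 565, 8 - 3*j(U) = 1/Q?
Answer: 5*I*√5509/42 ≈ 8.836*I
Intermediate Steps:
Q = 12
V = 8 (V = -2*(-4) = 8)
j(U) = 95/36 (j(U) = 8/3 - ⅓/12 = 8/3 - ⅓*1/12 = 8/3 - 1/36 = 95/36)
W = -565/7 (W = -⅐*565 = -565/7 ≈ -80.714)
√(j(V) + W) = √(95/36 - 565/7) = √(-19675/252) = 5*I*√5509/42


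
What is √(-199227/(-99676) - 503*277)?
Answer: I*√346069029865151/49838 ≈ 373.27*I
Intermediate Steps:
√(-199227/(-99676) - 503*277) = √(-199227*(-1/99676) - 139331) = √(199227/99676 - 139331) = √(-13887757529/99676) = I*√346069029865151/49838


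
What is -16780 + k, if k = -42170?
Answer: -58950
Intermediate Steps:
-16780 + k = -16780 - 42170 = -58950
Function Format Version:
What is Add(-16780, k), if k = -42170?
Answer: -58950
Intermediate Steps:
Add(-16780, k) = Add(-16780, -42170) = -58950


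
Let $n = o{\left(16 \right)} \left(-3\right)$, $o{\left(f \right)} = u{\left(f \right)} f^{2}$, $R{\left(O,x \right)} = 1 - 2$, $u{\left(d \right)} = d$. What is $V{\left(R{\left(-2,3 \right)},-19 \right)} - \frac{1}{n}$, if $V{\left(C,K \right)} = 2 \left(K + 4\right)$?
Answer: $- \frac{368639}{12288} \approx -30.0$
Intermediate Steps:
$R{\left(O,x \right)} = -1$
$o{\left(f \right)} = f^{3}$ ($o{\left(f \right)} = f f^{2} = f^{3}$)
$V{\left(C,K \right)} = 8 + 2 K$ ($V{\left(C,K \right)} = 2 \left(4 + K\right) = 8 + 2 K$)
$n = -12288$ ($n = 16^{3} \left(-3\right) = 4096 \left(-3\right) = -12288$)
$V{\left(R{\left(-2,3 \right)},-19 \right)} - \frac{1}{n} = \left(8 + 2 \left(-19\right)\right) - \frac{1}{-12288} = \left(8 - 38\right) - - \frac{1}{12288} = -30 + \frac{1}{12288} = - \frac{368639}{12288}$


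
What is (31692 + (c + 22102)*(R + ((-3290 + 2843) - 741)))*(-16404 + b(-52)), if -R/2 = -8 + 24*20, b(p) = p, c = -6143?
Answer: 559387096576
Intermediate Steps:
R = -944 (R = -2*(-8 + 24*20) = -2*(-8 + 480) = -2*472 = -944)
(31692 + (c + 22102)*(R + ((-3290 + 2843) - 741)))*(-16404 + b(-52)) = (31692 + (-6143 + 22102)*(-944 + ((-3290 + 2843) - 741)))*(-16404 - 52) = (31692 + 15959*(-944 + (-447 - 741)))*(-16456) = (31692 + 15959*(-944 - 1188))*(-16456) = (31692 + 15959*(-2132))*(-16456) = (31692 - 34024588)*(-16456) = -33992896*(-16456) = 559387096576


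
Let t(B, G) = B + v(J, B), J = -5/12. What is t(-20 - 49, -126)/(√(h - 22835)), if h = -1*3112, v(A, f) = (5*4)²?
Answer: -331*I*√3/279 ≈ -2.0549*I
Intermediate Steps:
J = -5/12 (J = -5*1/12 = -5/12 ≈ -0.41667)
v(A, f) = 400 (v(A, f) = 20² = 400)
h = -3112
t(B, G) = 400 + B (t(B, G) = B + 400 = 400 + B)
t(-20 - 49, -126)/(√(h - 22835)) = (400 + (-20 - 49))/(√(-3112 - 22835)) = (400 - 69)/(√(-25947)) = 331/((93*I*√3)) = 331*(-I*√3/279) = -331*I*√3/279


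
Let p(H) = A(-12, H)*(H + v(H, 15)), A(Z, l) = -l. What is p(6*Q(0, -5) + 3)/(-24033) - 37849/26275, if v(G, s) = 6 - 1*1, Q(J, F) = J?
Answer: -302998139/210489025 ≈ -1.4395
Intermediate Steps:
v(G, s) = 5 (v(G, s) = 6 - 1 = 5)
p(H) = -H*(5 + H) (p(H) = (-H)*(H + 5) = (-H)*(5 + H) = -H*(5 + H))
p(6*Q(0, -5) + 3)/(-24033) - 37849/26275 = -(6*0 + 3)*(5 + (6*0 + 3))/(-24033) - 37849/26275 = -(0 + 3)*(5 + (0 + 3))*(-1/24033) - 37849*1/26275 = -1*3*(5 + 3)*(-1/24033) - 37849/26275 = -1*3*8*(-1/24033) - 37849/26275 = -24*(-1/24033) - 37849/26275 = 8/8011 - 37849/26275 = -302998139/210489025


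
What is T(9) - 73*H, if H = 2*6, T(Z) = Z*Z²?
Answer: -147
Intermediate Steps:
T(Z) = Z³
H = 12
T(9) - 73*H = 9³ - 73*12 = 729 - 876 = -147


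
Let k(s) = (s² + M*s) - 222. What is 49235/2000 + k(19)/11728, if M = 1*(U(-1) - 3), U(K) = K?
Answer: 3609713/146600 ≈ 24.623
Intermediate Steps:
M = -4 (M = 1*(-1 - 3) = 1*(-4) = -4)
k(s) = -222 + s² - 4*s (k(s) = (s² - 4*s) - 222 = -222 + s² - 4*s)
49235/2000 + k(19)/11728 = 49235/2000 + (-222 + 19² - 4*19)/11728 = 49235*(1/2000) + (-222 + 361 - 76)*(1/11728) = 9847/400 + 63*(1/11728) = 9847/400 + 63/11728 = 3609713/146600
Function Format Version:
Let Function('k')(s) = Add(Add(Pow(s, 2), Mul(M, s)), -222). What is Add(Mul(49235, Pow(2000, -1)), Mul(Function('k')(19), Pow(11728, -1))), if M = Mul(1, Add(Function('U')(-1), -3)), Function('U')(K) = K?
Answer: Rational(3609713, 146600) ≈ 24.623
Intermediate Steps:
M = -4 (M = Mul(1, Add(-1, -3)) = Mul(1, -4) = -4)
Function('k')(s) = Add(-222, Pow(s, 2), Mul(-4, s)) (Function('k')(s) = Add(Add(Pow(s, 2), Mul(-4, s)), -222) = Add(-222, Pow(s, 2), Mul(-4, s)))
Add(Mul(49235, Pow(2000, -1)), Mul(Function('k')(19), Pow(11728, -1))) = Add(Mul(49235, Pow(2000, -1)), Mul(Add(-222, Pow(19, 2), Mul(-4, 19)), Pow(11728, -1))) = Add(Mul(49235, Rational(1, 2000)), Mul(Add(-222, 361, -76), Rational(1, 11728))) = Add(Rational(9847, 400), Mul(63, Rational(1, 11728))) = Add(Rational(9847, 400), Rational(63, 11728)) = Rational(3609713, 146600)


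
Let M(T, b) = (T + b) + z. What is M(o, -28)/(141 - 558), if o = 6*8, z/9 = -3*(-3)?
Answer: -101/417 ≈ -0.24221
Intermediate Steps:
z = 81 (z = 9*(-3*(-3)) = 9*9 = 81)
o = 48
M(T, b) = 81 + T + b (M(T, b) = (T + b) + 81 = 81 + T + b)
M(o, -28)/(141 - 558) = (81 + 48 - 28)/(141 - 558) = 101/(-417) = -1/417*101 = -101/417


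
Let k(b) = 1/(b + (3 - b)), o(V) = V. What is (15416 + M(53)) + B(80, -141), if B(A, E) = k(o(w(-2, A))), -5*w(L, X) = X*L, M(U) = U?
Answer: 46408/3 ≈ 15469.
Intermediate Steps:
w(L, X) = -L*X/5 (w(L, X) = -X*L/5 = -L*X/5)
k(b) = 1/3
B(A, E) = 1/3
(15416 + M(53)) + B(80, -141) = (15416 + 53) + 1/3 = 15469 + 1/3 = 46408/3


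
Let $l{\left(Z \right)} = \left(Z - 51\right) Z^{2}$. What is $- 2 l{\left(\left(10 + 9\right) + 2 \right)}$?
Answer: $26460$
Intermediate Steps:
$l{\left(Z \right)} = Z^{2} \left(-51 + Z\right)$ ($l{\left(Z \right)} = \left(-51 + Z\right) Z^{2} = Z^{2} \left(-51 + Z\right)$)
$- 2 l{\left(\left(10 + 9\right) + 2 \right)} = - 2 \left(\left(10 + 9\right) + 2\right)^{2} \left(-51 + \left(\left(10 + 9\right) + 2\right)\right) = - 2 \left(19 + 2\right)^{2} \left(-51 + \left(19 + 2\right)\right) = - 2 \cdot 21^{2} \left(-51 + 21\right) = - 2 \cdot 441 \left(-30\right) = \left(-2\right) \left(-13230\right) = 26460$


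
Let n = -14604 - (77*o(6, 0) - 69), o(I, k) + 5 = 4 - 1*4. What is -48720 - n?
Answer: -34570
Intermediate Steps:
o(I, k) = -5 (o(I, k) = -5 + (4 - 1*4) = -5 + (4 - 4) = -5 + 0 = -5)
n = -14150 (n = -14604 - (77*(-5) - 69) = -14604 - (-385 - 69) = -14604 - 1*(-454) = -14604 + 454 = -14150)
-48720 - n = -48720 - 1*(-14150) = -48720 + 14150 = -34570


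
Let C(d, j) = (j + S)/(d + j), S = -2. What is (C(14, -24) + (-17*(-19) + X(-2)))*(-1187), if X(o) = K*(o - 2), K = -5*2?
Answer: -2169836/5 ≈ -4.3397e+5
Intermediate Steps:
K = -10
X(o) = 20 - 10*o (X(o) = -10*(o - 2) = -10*(-2 + o) = 20 - 10*o)
C(d, j) = (-2 + j)/(d + j) (C(d, j) = (j - 2)/(d + j) = (-2 + j)/(d + j))
(C(14, -24) + (-17*(-19) + X(-2)))*(-1187) = ((-2 - 24)/(14 - 24) + (-17*(-19) + (20 - 10*(-2))))*(-1187) = (-26/(-10) + (323 + (20 + 20)))*(-1187) = (-⅒*(-26) + (323 + 40))*(-1187) = (13/5 + 363)*(-1187) = (1828/5)*(-1187) = -2169836/5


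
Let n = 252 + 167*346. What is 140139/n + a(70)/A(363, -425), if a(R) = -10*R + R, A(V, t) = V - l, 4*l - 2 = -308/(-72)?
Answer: 1014414957/1510218782 ≈ 0.67170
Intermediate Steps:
l = 113/72 (l = ½ + (-308/(-72))/4 = ½ + (-308*(-1/72))/4 = ½ + (¼)*(77/18) = ½ + 77/72 = 113/72 ≈ 1.5694)
A(V, t) = -113/72 + V (A(V, t) = V - 1*113/72 = V - 113/72 = -113/72 + V)
n = 58034 (n = 252 + 57782 = 58034)
a(R) = -9*R
140139/n + a(70)/A(363, -425) = 140139/58034 + (-9*70)/(-113/72 + 363) = 140139*(1/58034) - 630/26023/72 = 140139/58034 - 630*72/26023 = 140139/58034 - 45360/26023 = 1014414957/1510218782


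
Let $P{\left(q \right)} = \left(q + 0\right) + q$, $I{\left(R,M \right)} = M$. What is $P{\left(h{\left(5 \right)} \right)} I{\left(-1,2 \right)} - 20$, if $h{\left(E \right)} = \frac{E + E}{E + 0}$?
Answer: $-12$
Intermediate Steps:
$h{\left(E \right)} = 2$ ($h{\left(E \right)} = \frac{2 E}{E} = 2$)
$P{\left(q \right)} = 2 q$ ($P{\left(q \right)} = q + q = 2 q$)
$P{\left(h{\left(5 \right)} \right)} I{\left(-1,2 \right)} - 20 = 2 \cdot 2 \cdot 2 - 20 = 4 \cdot 2 - 20 = 8 - 20 = -12$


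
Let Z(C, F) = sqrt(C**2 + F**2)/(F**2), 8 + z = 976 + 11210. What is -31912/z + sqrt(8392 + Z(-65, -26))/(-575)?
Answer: -15956/6089 - sqrt(5672992 + 13*sqrt(29))/14950 ≈ -2.7798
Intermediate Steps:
z = 12178 (z = -8 + (976 + 11210) = -8 + 12186 = 12178)
Z(C, F) = sqrt(C**2 + F**2)/F**2
-31912/z + sqrt(8392 + Z(-65, -26))/(-575) = -31912/12178 + sqrt(8392 + sqrt((-65)**2 + (-26)**2)/(-26)**2)/(-575) = -31912*1/12178 + sqrt(8392 + sqrt(4225 + 676)/676)*(-1/575) = -15956/6089 + sqrt(8392 + sqrt(4901)/676)*(-1/575) = -15956/6089 + sqrt(8392 + (13*sqrt(29))/676)*(-1/575) = -15956/6089 + sqrt(8392 + sqrt(29)/52)*(-1/575) = -15956/6089 - sqrt(8392 + sqrt(29)/52)/575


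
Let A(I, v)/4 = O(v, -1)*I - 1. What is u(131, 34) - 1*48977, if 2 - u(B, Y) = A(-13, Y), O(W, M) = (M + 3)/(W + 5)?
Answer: -146905/3 ≈ -48968.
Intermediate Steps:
O(W, M) = (3 + M)/(5 + W)
A(I, v) = -4 + 8*I/(5 + v) (A(I, v) = 4*(((3 - 1)/(5 + v))*I - 1) = 4*((2/(5 + v))*I - 1) = 4*(2*I/(5 + v) - 1) = 4*(-1 + 2*I/(5 + v)) = -4 + 8*I/(5 + v))
u(B, Y) = 2 - 4*(-31 - Y)/(5 + Y) (u(B, Y) = 2 - 4*(-5 - Y + 2*(-13))/(5 + Y) = 2 - 4*(-5 - Y - 26)/(5 + Y) = 2 - 4*(-31 - Y)/(5 + Y))
u(131, 34) - 1*48977 = 2*(67 + 3*34)/(5 + 34) - 1*48977 = 2*(67 + 102)/39 - 48977 = 2*(1/39)*169 - 48977 = 26/3 - 48977 = -146905/3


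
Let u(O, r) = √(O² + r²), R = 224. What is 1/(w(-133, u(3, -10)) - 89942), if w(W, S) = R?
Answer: -1/89718 ≈ -1.1146e-5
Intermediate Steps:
w(W, S) = 224
1/(w(-133, u(3, -10)) - 89942) = 1/(224 - 89942) = 1/(-89718) = -1/89718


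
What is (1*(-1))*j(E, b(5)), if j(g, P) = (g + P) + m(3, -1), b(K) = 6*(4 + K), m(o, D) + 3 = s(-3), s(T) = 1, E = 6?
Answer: -58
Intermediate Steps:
m(o, D) = -2 (m(o, D) = -3 + 1 = -2)
b(K) = 24 + 6*K
j(g, P) = -2 + P + g (j(g, P) = (g + P) - 2 = (P + g) - 2 = -2 + P + g)
(1*(-1))*j(E, b(5)) = (1*(-1))*(-2 + (24 + 6*5) + 6) = -(-2 + (24 + 30) + 6) = -(-2 + 54 + 6) = -1*58 = -58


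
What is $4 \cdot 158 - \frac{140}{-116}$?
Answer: $\frac{18363}{29} \approx 633.21$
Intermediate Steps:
$4 \cdot 158 - \frac{140}{-116} = 632 - - \frac{35}{29} = 632 + \frac{35}{29} = \frac{18363}{29}$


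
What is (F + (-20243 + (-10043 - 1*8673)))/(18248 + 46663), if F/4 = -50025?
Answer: -239059/64911 ≈ -3.6829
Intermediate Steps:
F = -200100 (F = 4*(-50025) = -200100)
(F + (-20243 + (-10043 - 1*8673)))/(18248 + 46663) = (-200100 + (-20243 + (-10043 - 1*8673)))/(18248 + 46663) = (-200100 + (-20243 + (-10043 - 8673)))/64911 = (-200100 + (-20243 - 18716))*(1/64911) = (-200100 - 38959)*(1/64911) = -239059*1/64911 = -239059/64911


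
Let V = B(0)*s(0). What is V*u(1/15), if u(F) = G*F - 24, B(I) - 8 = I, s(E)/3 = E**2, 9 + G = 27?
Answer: 0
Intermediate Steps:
G = 18 (G = -9 + 27 = 18)
s(E) = 3*E**2
B(I) = 8 + I
u(F) = -24 + 18*F (u(F) = 18*F - 24 = -24 + 18*F)
V = 0 (V = (8 + 0)*(3*0**2) = 8*(3*0) = 8*0 = 0)
V*u(1/15) = 0*(-24 + 18/15) = 0*(-24 + 18*(1/15)) = 0*(-24 + 6/5) = 0*(-114/5) = 0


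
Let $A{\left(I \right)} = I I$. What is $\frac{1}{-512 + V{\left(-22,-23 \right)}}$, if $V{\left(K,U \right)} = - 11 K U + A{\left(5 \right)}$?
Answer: $- \frac{1}{6053} \approx -0.00016521$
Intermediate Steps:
$A{\left(I \right)} = I^{2}$
$V{\left(K,U \right)} = 25 - 11 K U$ ($V{\left(K,U \right)} = - 11 K U + 5^{2} = - 11 K U + 25 = 25 - 11 K U$)
$\frac{1}{-512 + V{\left(-22,-23 \right)}} = \frac{1}{-512 + \left(25 - \left(-242\right) \left(-23\right)\right)} = \frac{1}{-512 + \left(25 - 5566\right)} = \frac{1}{-512 - 5541} = \frac{1}{-6053} = - \frac{1}{6053}$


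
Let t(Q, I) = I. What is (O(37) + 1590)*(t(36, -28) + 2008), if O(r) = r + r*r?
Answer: 5932080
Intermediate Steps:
O(r) = r + r²
(O(37) + 1590)*(t(36, -28) + 2008) = (37*(1 + 37) + 1590)*(-28 + 2008) = (37*38 + 1590)*1980 = (1406 + 1590)*1980 = 2996*1980 = 5932080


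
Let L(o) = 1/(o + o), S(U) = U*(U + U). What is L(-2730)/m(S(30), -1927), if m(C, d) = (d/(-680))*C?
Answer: -17/473463900 ≈ -3.5906e-8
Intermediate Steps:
S(U) = 2*U² (S(U) = U*(2*U) = 2*U²)
m(C, d) = -C*d/680 (m(C, d) = (d*(-1/680))*C = (-d/680)*C = -C*d/680)
L(o) = 1/(2*o)
L(-2730)/m(S(30), -1927) = ((½)/(-2730))/((-1/680*2*30²*(-1927))) = ((½)*(-1/2730))/((-1/680*2*900*(-1927))) = -1/(5460*((-1/680*1800*(-1927)))) = -1/(5460*86715/17) = -1/5460*17/86715 = -17/473463900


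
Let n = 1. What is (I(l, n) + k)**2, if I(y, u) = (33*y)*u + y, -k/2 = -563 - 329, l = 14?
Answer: 5107600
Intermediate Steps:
k = 1784 (k = -2*(-563 - 329) = -2*(-892) = 1784)
I(y, u) = y + 33*u*y (I(y, u) = 33*u*y + y = y + 33*u*y)
(I(l, n) + k)**2 = (14*(1 + 33*1) + 1784)**2 = (14*(1 + 33) + 1784)**2 = (14*34 + 1784)**2 = (476 + 1784)**2 = 2260**2 = 5107600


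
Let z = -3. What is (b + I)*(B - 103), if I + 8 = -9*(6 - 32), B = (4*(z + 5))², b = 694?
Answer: -35880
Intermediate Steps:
B = 64 (B = (4*(-3 + 5))² = (4*2)² = 8² = 64)
I = 226 (I = -8 - 9*(6 - 32) = -8 - 9*(-26) = -8 + 234 = 226)
(b + I)*(B - 103) = (694 + 226)*(64 - 103) = 920*(-39) = -35880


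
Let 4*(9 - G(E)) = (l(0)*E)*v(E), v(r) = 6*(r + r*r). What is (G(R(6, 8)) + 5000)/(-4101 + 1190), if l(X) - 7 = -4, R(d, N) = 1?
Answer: -5000/2911 ≈ -1.7176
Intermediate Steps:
v(r) = 6*r + 6*r² (v(r) = 6*(r + r²) = 6*r + 6*r²)
l(X) = 3 (l(X) = 7 - 4 = 3)
G(E) = 9 - 9*E²*(1 + E)/2 (G(E) = 9 - 3*E*6*E*(1 + E)/4 = 9 - 9*E²*(1 + E)/2)
(G(R(6, 8)) + 5000)/(-4101 + 1190) = ((9 - 9/2*1²*(1 + 1)) + 5000)/(-4101 + 1190) = ((9 - 9/2*1*2) + 5000)/(-2911) = ((9 - 9) + 5000)*(-1/2911) = (0 + 5000)*(-1/2911) = 5000*(-1/2911) = -5000/2911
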